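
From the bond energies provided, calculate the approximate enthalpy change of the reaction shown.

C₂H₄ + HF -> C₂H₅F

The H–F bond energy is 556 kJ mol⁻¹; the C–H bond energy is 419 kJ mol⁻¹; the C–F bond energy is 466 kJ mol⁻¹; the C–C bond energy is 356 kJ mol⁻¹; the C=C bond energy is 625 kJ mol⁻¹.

Bonds broken (reactants):
  C–H: 4 × 419 = 1676
  C=C: 1 × 625 = 625
  H–F: 1 × 556 = 556
  Σ(broken) = 2857 kJ
Bonds formed (products):
  C–C: 1 × 356 = 356
  C–F: 1 × 466 = 466
  C–H: 5 × 419 = 2095
  Σ(formed) = 2917 kJ
ΔH = Σ(broken) − Σ(formed) = 2857 − 2917 = −60 kJ

ΔH ≈ −60 kJ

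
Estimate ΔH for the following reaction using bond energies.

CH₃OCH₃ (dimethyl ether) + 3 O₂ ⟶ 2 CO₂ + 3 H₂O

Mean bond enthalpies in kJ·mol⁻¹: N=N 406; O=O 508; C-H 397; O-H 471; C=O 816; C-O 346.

ΔH ≈ −1492 kJ

Bonds broken (reactants):
  C-H: 6 × 397 = 2382
  C-O: 2 × 346 = 692
  O=O: 3 × 508 = 1524
  Σ(broken) = 4598 kJ
Bonds formed (products):
  C=O: 4 × 816 = 3264
  O-H: 6 × 471 = 2826
  Σ(formed) = 6090 kJ
ΔH = Σ(broken) − Σ(formed) = 4598 − 6090 = −1492 kJ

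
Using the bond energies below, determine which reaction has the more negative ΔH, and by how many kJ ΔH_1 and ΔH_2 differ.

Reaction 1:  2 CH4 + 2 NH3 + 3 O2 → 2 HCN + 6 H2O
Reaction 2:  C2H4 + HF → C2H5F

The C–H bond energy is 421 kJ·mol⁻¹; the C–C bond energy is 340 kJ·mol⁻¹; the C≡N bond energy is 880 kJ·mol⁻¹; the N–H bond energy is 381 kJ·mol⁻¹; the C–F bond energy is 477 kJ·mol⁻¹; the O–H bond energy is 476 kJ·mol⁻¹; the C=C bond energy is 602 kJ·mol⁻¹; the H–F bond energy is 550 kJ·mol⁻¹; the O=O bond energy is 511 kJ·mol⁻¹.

Reaction 1:
  Bonds broken (reactants):
    C–H: 8 × 421 = 3368
    N–H: 6 × 381 = 2286
    O=O: 3 × 511 = 1533
    Σ(broken) = 7187 kJ
  Bonds formed (products):
    C≡N: 2 × 880 = 1760
    C–H: 2 × 421 = 842
    O–H: 12 × 476 = 5712
    Σ(formed) = 8314 kJ
  ΔH_1 = 7187 − 8314 = −1127 kJ
Reaction 2:
  Bonds broken (reactants):
    C–H: 4 × 421 = 1684
    C=C: 1 × 602 = 602
    H–F: 1 × 550 = 550
    Σ(broken) = 2836 kJ
  Bonds formed (products):
    C–C: 1 × 340 = 340
    C–F: 1 × 477 = 477
    C–H: 5 × 421 = 2105
    Σ(formed) = 2922 kJ
  ΔH_2 = 2836 − 2922 = −86 kJ
ΔH_1 − ΔH_2 = −1041 kJ, so reaction 1 has the more negative ΔH; |ΔH_1 − ΔH_2| = 1041 kJ.

Reaction 1, by 1041 kJ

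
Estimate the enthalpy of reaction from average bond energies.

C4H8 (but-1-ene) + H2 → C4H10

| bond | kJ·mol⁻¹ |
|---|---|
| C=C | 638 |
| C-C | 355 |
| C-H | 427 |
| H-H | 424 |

Bonds broken (reactants):
  C-C: 2 × 355 = 710
  C-H: 8 × 427 = 3416
  C=C: 1 × 638 = 638
  H-H: 1 × 424 = 424
  Σ(broken) = 5188 kJ
Bonds formed (products):
  C-C: 3 × 355 = 1065
  C-H: 10 × 427 = 4270
  Σ(formed) = 5335 kJ
ΔH = Σ(broken) − Σ(formed) = 5188 − 5335 = −147 kJ

ΔH ≈ −147 kJ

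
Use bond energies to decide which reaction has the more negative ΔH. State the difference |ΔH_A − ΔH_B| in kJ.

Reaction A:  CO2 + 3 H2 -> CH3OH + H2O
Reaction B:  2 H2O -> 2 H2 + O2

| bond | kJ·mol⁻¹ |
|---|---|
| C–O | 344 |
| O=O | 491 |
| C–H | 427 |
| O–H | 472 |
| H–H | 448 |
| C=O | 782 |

Reaction A:
  Bonds broken (reactants):
    C=O: 2 × 782 = 1564
    H–H: 3 × 448 = 1344
    Σ(broken) = 2908 kJ
  Bonds formed (products):
    C–H: 3 × 427 = 1281
    C–O: 1 × 344 = 344
    O–H: 3 × 472 = 1416
    Σ(formed) = 3041 kJ
  ΔH_A = 2908 − 3041 = −133 kJ
Reaction B:
  Bonds broken (reactants):
    O–H: 4 × 472 = 1888
    Σ(broken) = 1888 kJ
  Bonds formed (products):
    H–H: 2 × 448 = 896
    O=O: 1 × 491 = 491
    Σ(formed) = 1387 kJ
  ΔH_B = 1888 − 1387 = +501 kJ
ΔH_A − ΔH_B = −634 kJ, so reaction A has the more negative ΔH; |ΔH_A − ΔH_B| = 634 kJ.

Reaction A, by 634 kJ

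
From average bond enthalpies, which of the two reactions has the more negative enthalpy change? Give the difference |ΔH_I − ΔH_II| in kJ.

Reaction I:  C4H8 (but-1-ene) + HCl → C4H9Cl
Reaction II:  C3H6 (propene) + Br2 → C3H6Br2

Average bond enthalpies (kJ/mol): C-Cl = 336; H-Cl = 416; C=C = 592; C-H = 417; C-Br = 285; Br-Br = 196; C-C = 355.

Reaction II, by 37 kJ

Reaction I:
  Bonds broken (reactants):
    C-C: 2 × 355 = 710
    C-H: 8 × 417 = 3336
    C=C: 1 × 592 = 592
    H-Cl: 1 × 416 = 416
    Σ(broken) = 5054 kJ
  Bonds formed (products):
    C-C: 3 × 355 = 1065
    C-Cl: 1 × 336 = 336
    C-H: 9 × 417 = 3753
    Σ(formed) = 5154 kJ
  ΔH_I = 5054 − 5154 = −100 kJ
Reaction II:
  Bonds broken (reactants):
    Br-Br: 1 × 196 = 196
    C-C: 1 × 355 = 355
    C-H: 6 × 417 = 2502
    C=C: 1 × 592 = 592
    Σ(broken) = 3645 kJ
  Bonds formed (products):
    C-Br: 2 × 285 = 570
    C-C: 2 × 355 = 710
    C-H: 6 × 417 = 2502
    Σ(formed) = 3782 kJ
  ΔH_II = 3645 − 3782 = −137 kJ
ΔH_I − ΔH_II = +37 kJ, so reaction II has the more negative ΔH; |ΔH_I − ΔH_II| = 37 kJ.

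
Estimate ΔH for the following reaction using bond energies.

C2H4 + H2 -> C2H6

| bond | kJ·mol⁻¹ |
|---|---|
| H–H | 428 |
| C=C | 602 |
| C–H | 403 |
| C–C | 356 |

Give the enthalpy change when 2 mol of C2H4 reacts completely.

Bonds broken (reactants):
  C–H: 4 × 403 = 1612
  C=C: 1 × 602 = 602
  H–H: 1 × 428 = 428
  Σ(broken) = 2642 kJ
Bonds formed (products):
  C–C: 1 × 356 = 356
  C–H: 6 × 403 = 2418
  Σ(formed) = 2774 kJ
ΔH = Σ(broken) − Σ(formed) = 2642 − 2774 = −132 kJ
For 2× the reaction as written: 2 × (−132) = −264 kJ

ΔH = −264 kJ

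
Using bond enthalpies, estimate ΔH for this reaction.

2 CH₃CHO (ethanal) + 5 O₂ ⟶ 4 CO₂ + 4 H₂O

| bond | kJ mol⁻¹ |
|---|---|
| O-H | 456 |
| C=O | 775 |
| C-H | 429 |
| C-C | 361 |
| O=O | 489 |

ΔH ≈ −1699 kJ

Bonds broken (reactants):
  C-C: 2 × 361 = 722
  C-H: 8 × 429 = 3432
  C=O: 2 × 775 = 1550
  O=O: 5 × 489 = 2445
  Σ(broken) = 8149 kJ
Bonds formed (products):
  C=O: 8 × 775 = 6200
  O-H: 8 × 456 = 3648
  Σ(formed) = 9848 kJ
ΔH = Σ(broken) − Σ(formed) = 8149 − 9848 = −1699 kJ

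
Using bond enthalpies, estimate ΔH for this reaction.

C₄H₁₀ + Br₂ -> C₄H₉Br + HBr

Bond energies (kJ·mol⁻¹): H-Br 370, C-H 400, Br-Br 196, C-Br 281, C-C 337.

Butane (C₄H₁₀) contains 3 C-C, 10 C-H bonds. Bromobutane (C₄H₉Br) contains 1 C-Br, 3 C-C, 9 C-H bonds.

Bonds broken (reactants):
  Br-Br: 1 × 196 = 196
  C-C: 3 × 337 = 1011
  C-H: 10 × 400 = 4000
  Σ(broken) = 5207 kJ
Bonds formed (products):
  C-Br: 1 × 281 = 281
  C-C: 3 × 337 = 1011
  C-H: 9 × 400 = 3600
  H-Br: 1 × 370 = 370
  Σ(formed) = 5262 kJ
ΔH = Σ(broken) − Σ(formed) = 5207 − 5262 = −55 kJ

ΔH ≈ −55 kJ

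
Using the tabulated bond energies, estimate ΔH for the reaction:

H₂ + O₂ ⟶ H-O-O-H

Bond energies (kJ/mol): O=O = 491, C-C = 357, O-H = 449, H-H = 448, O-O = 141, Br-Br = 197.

ΔH ≈ −100 kJ

Bonds broken (reactants):
  H-H: 1 × 448 = 448
  O=O: 1 × 491 = 491
  Σ(broken) = 939 kJ
Bonds formed (products):
  O-H: 2 × 449 = 898
  O-O: 1 × 141 = 141
  Σ(formed) = 1039 kJ
ΔH = Σ(broken) − Σ(formed) = 939 − 1039 = −100 kJ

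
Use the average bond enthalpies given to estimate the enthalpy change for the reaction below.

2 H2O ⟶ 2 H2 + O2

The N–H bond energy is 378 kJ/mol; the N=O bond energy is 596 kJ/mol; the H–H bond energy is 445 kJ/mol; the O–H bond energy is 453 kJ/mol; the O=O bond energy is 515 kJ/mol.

ΔH ≈ +407 kJ

Bonds broken (reactants):
  O–H: 4 × 453 = 1812
  Σ(broken) = 1812 kJ
Bonds formed (products):
  H–H: 2 × 445 = 890
  O=O: 1 × 515 = 515
  Σ(formed) = 1405 kJ
ΔH = Σ(broken) − Σ(formed) = 1812 − 1405 = +407 kJ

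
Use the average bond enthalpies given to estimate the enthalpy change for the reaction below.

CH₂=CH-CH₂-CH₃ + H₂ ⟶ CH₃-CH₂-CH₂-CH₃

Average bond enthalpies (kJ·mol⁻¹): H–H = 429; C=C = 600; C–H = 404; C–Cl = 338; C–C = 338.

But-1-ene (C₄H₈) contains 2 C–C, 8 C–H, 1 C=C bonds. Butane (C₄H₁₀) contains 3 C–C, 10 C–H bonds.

Bonds broken (reactants):
  C–C: 2 × 338 = 676
  C–H: 8 × 404 = 3232
  C=C: 1 × 600 = 600
  H–H: 1 × 429 = 429
  Σ(broken) = 4937 kJ
Bonds formed (products):
  C–C: 3 × 338 = 1014
  C–H: 10 × 404 = 4040
  Σ(formed) = 5054 kJ
ΔH = Σ(broken) − Σ(formed) = 4937 − 5054 = −117 kJ

ΔH ≈ −117 kJ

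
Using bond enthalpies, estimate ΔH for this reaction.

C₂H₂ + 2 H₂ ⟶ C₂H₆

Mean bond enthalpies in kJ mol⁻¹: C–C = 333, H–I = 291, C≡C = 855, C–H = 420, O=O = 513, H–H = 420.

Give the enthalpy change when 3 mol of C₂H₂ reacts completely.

Bonds broken (reactants):
  C≡C: 1 × 855 = 855
  C–H: 2 × 420 = 840
  H–H: 2 × 420 = 840
  Σ(broken) = 2535 kJ
Bonds formed (products):
  C–C: 1 × 333 = 333
  C–H: 6 × 420 = 2520
  Σ(formed) = 2853 kJ
ΔH = Σ(broken) − Σ(formed) = 2535 − 2853 = −318 kJ
For 3× the reaction as written: 3 × (−318) = −954 kJ

ΔH = −954 kJ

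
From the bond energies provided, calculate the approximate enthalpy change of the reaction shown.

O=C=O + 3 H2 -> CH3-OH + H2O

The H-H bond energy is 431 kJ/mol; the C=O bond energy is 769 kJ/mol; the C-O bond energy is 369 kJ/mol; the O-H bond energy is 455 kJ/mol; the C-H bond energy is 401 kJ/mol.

ΔH ≈ −106 kJ

Bonds broken (reactants):
  C=O: 2 × 769 = 1538
  H-H: 3 × 431 = 1293
  Σ(broken) = 2831 kJ
Bonds formed (products):
  C-H: 3 × 401 = 1203
  C-O: 1 × 369 = 369
  O-H: 3 × 455 = 1365
  Σ(formed) = 2937 kJ
ΔH = Σ(broken) − Σ(formed) = 2831 − 2937 = −106 kJ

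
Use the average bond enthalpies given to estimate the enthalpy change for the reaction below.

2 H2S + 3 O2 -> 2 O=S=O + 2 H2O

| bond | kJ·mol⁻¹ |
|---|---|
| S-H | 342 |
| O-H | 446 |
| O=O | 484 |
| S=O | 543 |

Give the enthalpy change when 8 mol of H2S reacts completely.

ΔH = −4544 kJ

Bonds broken (reactants):
  O=O: 3 × 484 = 1452
  S-H: 4 × 342 = 1368
  Σ(broken) = 2820 kJ
Bonds formed (products):
  O-H: 4 × 446 = 1784
  S=O: 4 × 543 = 2172
  Σ(formed) = 3956 kJ
ΔH = Σ(broken) − Σ(formed) = 2820 − 3956 = −1136 kJ
For 4× the reaction as written: 4 × (−1136) = −4544 kJ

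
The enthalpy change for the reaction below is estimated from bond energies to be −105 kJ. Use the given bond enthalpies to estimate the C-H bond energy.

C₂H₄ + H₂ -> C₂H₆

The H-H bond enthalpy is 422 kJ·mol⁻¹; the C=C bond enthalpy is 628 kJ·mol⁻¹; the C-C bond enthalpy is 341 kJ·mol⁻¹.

D(C-H) ≈ 407 kJ/mol

Let D be the C-H bond energy.
Σ(broken) = 4×D + 1×628 + 1×422 = 1050 + 4D
Σ(formed) = 1×341 + 6×D = 341 + 6D
ΔH = Σ(broken) − Σ(formed) = (1050 + 4D) − (341 + 6D) = +709 − 2D
Setting this equal to −105 kJ gives 2D = 814, so D = 407 kJ/mol.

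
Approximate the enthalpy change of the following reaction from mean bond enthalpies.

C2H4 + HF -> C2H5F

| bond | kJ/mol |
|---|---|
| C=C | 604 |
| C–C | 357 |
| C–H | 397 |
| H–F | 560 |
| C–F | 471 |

ΔH ≈ −61 kJ

Bonds broken (reactants):
  C–H: 4 × 397 = 1588
  C=C: 1 × 604 = 604
  H–F: 1 × 560 = 560
  Σ(broken) = 2752 kJ
Bonds formed (products):
  C–C: 1 × 357 = 357
  C–F: 1 × 471 = 471
  C–H: 5 × 397 = 1985
  Σ(formed) = 2813 kJ
ΔH = Σ(broken) − Σ(formed) = 2752 − 2813 = −61 kJ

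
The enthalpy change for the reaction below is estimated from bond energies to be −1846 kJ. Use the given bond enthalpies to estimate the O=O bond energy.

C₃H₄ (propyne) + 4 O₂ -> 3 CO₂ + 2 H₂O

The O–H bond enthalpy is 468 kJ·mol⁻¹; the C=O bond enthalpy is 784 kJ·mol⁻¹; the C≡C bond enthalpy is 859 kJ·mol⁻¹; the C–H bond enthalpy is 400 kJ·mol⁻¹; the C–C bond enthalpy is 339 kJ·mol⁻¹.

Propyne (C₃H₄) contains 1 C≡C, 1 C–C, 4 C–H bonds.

Let D be the O=O bond energy.
Σ(broken) = 1×859 + 1×339 + 4×400 + 4×D = 2798 + 4D
Σ(formed) = 6×784 + 4×468 = 6576
ΔH = Σ(broken) − Σ(formed) = (2798 + 4D) − (6576) = −3778 + 4D
Setting this equal to −1846 kJ gives 4D = 1932, so D = 483 kJ/mol.

D(O=O) ≈ 483 kJ/mol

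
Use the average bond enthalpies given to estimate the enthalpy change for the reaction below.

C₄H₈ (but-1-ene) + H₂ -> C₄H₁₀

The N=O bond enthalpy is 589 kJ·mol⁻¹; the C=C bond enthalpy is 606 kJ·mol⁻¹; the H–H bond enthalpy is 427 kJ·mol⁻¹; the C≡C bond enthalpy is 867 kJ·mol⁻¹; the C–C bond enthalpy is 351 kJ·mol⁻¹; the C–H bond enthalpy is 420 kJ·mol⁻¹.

ΔH ≈ −158 kJ

Bonds broken (reactants):
  C–C: 2 × 351 = 702
  C–H: 8 × 420 = 3360
  C=C: 1 × 606 = 606
  H–H: 1 × 427 = 427
  Σ(broken) = 5095 kJ
Bonds formed (products):
  C–C: 3 × 351 = 1053
  C–H: 10 × 420 = 4200
  Σ(formed) = 5253 kJ
ΔH = Σ(broken) − Σ(formed) = 5095 − 5253 = −158 kJ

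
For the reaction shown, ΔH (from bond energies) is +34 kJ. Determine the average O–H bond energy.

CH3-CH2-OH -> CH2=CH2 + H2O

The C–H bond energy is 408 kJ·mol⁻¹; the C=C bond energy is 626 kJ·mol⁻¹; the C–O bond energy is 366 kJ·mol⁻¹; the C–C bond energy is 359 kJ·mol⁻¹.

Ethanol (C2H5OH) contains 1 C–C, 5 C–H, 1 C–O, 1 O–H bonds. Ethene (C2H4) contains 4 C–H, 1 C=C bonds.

D(O–H) ≈ 473 kJ/mol

Let D be the O–H bond energy.
Σ(broken) = 1×359 + 5×408 + 1×366 + 1×D = 2765 + D
Σ(formed) = 4×408 + 1×626 + 2×D = 2258 + 2D
ΔH = Σ(broken) − Σ(formed) = (2765 + D) − (2258 + 2D) = +507 − D
Setting this equal to +34 kJ gives D = 473 kJ/mol.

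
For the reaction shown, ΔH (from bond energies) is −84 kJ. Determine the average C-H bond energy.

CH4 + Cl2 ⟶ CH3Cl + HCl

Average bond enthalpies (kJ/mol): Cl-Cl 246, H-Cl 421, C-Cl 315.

D(C-H) ≈ 406 kJ/mol

Let D be the C-H bond energy.
Σ(broken) = 4×D + 1×246 = 246 + 4D
Σ(formed) = 1×315 + 3×D + 1×421 = 736 + 3D
ΔH = Σ(broken) − Σ(formed) = (246 + 4D) − (736 + 3D) = −490 + D
Setting this equal to −84 kJ gives D = 406 kJ/mol.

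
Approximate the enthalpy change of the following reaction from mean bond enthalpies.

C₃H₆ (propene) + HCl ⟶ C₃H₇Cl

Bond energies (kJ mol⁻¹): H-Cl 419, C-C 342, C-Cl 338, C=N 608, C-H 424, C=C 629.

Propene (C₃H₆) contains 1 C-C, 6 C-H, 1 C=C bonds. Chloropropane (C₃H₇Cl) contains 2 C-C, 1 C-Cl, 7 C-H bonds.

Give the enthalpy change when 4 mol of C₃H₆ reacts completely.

Bonds broken (reactants):
  C-C: 1 × 342 = 342
  C-H: 6 × 424 = 2544
  C=C: 1 × 629 = 629
  H-Cl: 1 × 419 = 419
  Σ(broken) = 3934 kJ
Bonds formed (products):
  C-C: 2 × 342 = 684
  C-Cl: 1 × 338 = 338
  C-H: 7 × 424 = 2968
  Σ(formed) = 3990 kJ
ΔH = Σ(broken) − Σ(formed) = 3934 − 3990 = −56 kJ
For 4× the reaction as written: 4 × (−56) = −224 kJ

ΔH = −224 kJ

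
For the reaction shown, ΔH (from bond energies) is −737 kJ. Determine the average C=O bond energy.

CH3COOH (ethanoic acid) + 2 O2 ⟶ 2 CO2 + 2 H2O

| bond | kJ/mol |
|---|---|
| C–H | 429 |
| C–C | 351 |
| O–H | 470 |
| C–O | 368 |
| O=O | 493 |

D(C=O) ≈ 773 kJ/mol

Let D be the C=O bond energy.
Σ(broken) = 1×351 + 3×429 + 1×368 + 1×D + 1×470 + 2×493 = 3462 + D
Σ(formed) = 4×D + 4×470 = 1880 + 4D
ΔH = Σ(broken) − Σ(formed) = (3462 + D) − (1880 + 4D) = +1582 − 3D
Setting this equal to −737 kJ gives 3D = 2319, so D = 773 kJ/mol.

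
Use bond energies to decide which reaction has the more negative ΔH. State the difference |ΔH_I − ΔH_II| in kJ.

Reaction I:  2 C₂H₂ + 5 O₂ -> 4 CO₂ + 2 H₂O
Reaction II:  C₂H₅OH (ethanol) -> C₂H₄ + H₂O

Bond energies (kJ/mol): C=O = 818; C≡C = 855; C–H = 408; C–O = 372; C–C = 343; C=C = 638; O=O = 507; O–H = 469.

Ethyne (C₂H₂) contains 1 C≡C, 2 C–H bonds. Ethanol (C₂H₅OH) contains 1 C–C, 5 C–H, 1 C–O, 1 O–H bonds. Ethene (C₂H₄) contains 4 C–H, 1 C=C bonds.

Reaction I:
  Bonds broken (reactants):
    C≡C: 2 × 855 = 1710
    C–H: 4 × 408 = 1632
    O=O: 5 × 507 = 2535
    Σ(broken) = 5877 kJ
  Bonds formed (products):
    C=O: 8 × 818 = 6544
    O–H: 4 × 469 = 1876
    Σ(formed) = 8420 kJ
  ΔH_I = 5877 − 8420 = −2543 kJ
Reaction II:
  Bonds broken (reactants):
    C–C: 1 × 343 = 343
    C–H: 5 × 408 = 2040
    C–O: 1 × 372 = 372
    O–H: 1 × 469 = 469
    Σ(broken) = 3224 kJ
  Bonds formed (products):
    C–H: 4 × 408 = 1632
    C=C: 1 × 638 = 638
    O–H: 2 × 469 = 938
    Σ(formed) = 3208 kJ
  ΔH_II = 3224 − 3208 = +16 kJ
ΔH_I − ΔH_II = −2559 kJ, so reaction I has the more negative ΔH; |ΔH_I − ΔH_II| = 2559 kJ.

Reaction I, by 2559 kJ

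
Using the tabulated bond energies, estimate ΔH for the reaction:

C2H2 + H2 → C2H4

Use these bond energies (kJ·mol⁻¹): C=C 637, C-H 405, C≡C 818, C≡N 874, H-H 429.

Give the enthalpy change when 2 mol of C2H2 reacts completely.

Bonds broken (reactants):
  C≡C: 1 × 818 = 818
  C-H: 2 × 405 = 810
  H-H: 1 × 429 = 429
  Σ(broken) = 2057 kJ
Bonds formed (products):
  C-H: 4 × 405 = 1620
  C=C: 1 × 637 = 637
  Σ(formed) = 2257 kJ
ΔH = Σ(broken) − Σ(formed) = 2057 − 2257 = −200 kJ
For 2× the reaction as written: 2 × (−200) = −400 kJ

ΔH = −400 kJ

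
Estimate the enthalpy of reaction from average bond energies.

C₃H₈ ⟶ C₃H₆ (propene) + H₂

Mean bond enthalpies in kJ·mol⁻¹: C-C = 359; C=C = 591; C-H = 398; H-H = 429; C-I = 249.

ΔH ≈ +135 kJ

Bonds broken (reactants):
  C-C: 2 × 359 = 718
  C-H: 8 × 398 = 3184
  Σ(broken) = 3902 kJ
Bonds formed (products):
  C-C: 1 × 359 = 359
  C-H: 6 × 398 = 2388
  C=C: 1 × 591 = 591
  H-H: 1 × 429 = 429
  Σ(formed) = 3767 kJ
ΔH = Σ(broken) − Σ(formed) = 3902 − 3767 = +135 kJ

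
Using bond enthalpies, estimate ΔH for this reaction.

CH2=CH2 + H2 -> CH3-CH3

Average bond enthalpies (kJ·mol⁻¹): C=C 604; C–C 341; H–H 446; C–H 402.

ΔH ≈ −95 kJ

Bonds broken (reactants):
  C–H: 4 × 402 = 1608
  C=C: 1 × 604 = 604
  H–H: 1 × 446 = 446
  Σ(broken) = 2658 kJ
Bonds formed (products):
  C–C: 1 × 341 = 341
  C–H: 6 × 402 = 2412
  Σ(formed) = 2753 kJ
ΔH = Σ(broken) − Σ(formed) = 2658 − 2753 = −95 kJ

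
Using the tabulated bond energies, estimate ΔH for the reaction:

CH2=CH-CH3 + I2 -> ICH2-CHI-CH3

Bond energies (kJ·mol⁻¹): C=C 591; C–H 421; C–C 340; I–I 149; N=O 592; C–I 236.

Bonds broken (reactants):
  C–C: 1 × 340 = 340
  C–H: 6 × 421 = 2526
  C=C: 1 × 591 = 591
  I–I: 1 × 149 = 149
  Σ(broken) = 3606 kJ
Bonds formed (products):
  C–C: 2 × 340 = 680
  C–H: 6 × 421 = 2526
  C–I: 2 × 236 = 472
  Σ(formed) = 3678 kJ
ΔH = Σ(broken) − Σ(formed) = 3606 − 3678 = −72 kJ

ΔH ≈ −72 kJ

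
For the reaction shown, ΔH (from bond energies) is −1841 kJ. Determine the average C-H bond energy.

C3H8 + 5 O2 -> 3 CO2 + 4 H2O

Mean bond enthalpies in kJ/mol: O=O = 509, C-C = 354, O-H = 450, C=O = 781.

Let D be the C-H bond energy.
Σ(broken) = 2×354 + 8×D + 5×509 = 3253 + 8D
Σ(formed) = 6×781 + 8×450 = 8286
ΔH = Σ(broken) − Σ(formed) = (3253 + 8D) − (8286) = −5033 + 8D
Setting this equal to −1841 kJ gives 8D = 3192, so D = 399 kJ/mol.

D(C-H) ≈ 399 kJ/mol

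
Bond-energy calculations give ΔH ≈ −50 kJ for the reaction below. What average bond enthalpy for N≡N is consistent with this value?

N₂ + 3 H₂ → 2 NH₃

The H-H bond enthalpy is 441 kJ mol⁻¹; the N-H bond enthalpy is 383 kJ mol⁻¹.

Let D be the N≡N bond energy.
Σ(broken) = 3×441 + 1×D = 1323 + D
Σ(formed) = 6×383 = 2298
ΔH = Σ(broken) − Σ(formed) = (1323 + D) − (2298) = −975 + D
Setting this equal to −50 kJ gives D = 925 kJ/mol.

D(N≡N) ≈ 925 kJ/mol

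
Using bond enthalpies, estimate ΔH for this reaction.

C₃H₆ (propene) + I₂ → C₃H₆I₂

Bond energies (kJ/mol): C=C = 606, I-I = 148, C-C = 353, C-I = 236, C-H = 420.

Bonds broken (reactants):
  C-C: 1 × 353 = 353
  C-H: 6 × 420 = 2520
  C=C: 1 × 606 = 606
  I-I: 1 × 148 = 148
  Σ(broken) = 3627 kJ
Bonds formed (products):
  C-C: 2 × 353 = 706
  C-H: 6 × 420 = 2520
  C-I: 2 × 236 = 472
  Σ(formed) = 3698 kJ
ΔH = Σ(broken) − Σ(formed) = 3627 − 3698 = −71 kJ

ΔH ≈ −71 kJ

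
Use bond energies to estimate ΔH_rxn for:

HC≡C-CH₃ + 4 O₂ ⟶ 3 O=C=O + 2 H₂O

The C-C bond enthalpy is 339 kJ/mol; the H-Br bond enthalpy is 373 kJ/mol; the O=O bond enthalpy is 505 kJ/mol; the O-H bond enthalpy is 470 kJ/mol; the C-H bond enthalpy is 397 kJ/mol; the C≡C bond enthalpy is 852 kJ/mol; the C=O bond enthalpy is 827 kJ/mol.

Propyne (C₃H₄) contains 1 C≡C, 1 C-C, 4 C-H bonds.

Bonds broken (reactants):
  C≡C: 1 × 852 = 852
  C-C: 1 × 339 = 339
  C-H: 4 × 397 = 1588
  O=O: 4 × 505 = 2020
  Σ(broken) = 4799 kJ
Bonds formed (products):
  C=O: 6 × 827 = 4962
  O-H: 4 × 470 = 1880
  Σ(formed) = 6842 kJ
ΔH = Σ(broken) − Σ(formed) = 4799 − 6842 = −2043 kJ

ΔH ≈ −2043 kJ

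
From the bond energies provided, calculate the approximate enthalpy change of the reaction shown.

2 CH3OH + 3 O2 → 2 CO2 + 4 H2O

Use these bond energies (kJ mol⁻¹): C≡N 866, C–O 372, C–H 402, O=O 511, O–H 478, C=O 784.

Bonds broken (reactants):
  C–H: 6 × 402 = 2412
  C–O: 2 × 372 = 744
  O–H: 2 × 478 = 956
  O=O: 3 × 511 = 1533
  Σ(broken) = 5645 kJ
Bonds formed (products):
  C=O: 4 × 784 = 3136
  O–H: 8 × 478 = 3824
  Σ(formed) = 6960 kJ
ΔH = Σ(broken) − Σ(formed) = 5645 − 6960 = −1315 kJ

ΔH ≈ −1315 kJ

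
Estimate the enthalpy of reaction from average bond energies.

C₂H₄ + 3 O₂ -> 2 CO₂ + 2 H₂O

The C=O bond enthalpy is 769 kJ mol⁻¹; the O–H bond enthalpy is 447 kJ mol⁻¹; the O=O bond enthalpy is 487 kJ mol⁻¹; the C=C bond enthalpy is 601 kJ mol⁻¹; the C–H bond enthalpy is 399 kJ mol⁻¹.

Bonds broken (reactants):
  C–H: 4 × 399 = 1596
  C=C: 1 × 601 = 601
  O=O: 3 × 487 = 1461
  Σ(broken) = 3658 kJ
Bonds formed (products):
  C=O: 4 × 769 = 3076
  O–H: 4 × 447 = 1788
  Σ(formed) = 4864 kJ
ΔH = Σ(broken) − Σ(formed) = 3658 − 4864 = −1206 kJ

ΔH ≈ −1206 kJ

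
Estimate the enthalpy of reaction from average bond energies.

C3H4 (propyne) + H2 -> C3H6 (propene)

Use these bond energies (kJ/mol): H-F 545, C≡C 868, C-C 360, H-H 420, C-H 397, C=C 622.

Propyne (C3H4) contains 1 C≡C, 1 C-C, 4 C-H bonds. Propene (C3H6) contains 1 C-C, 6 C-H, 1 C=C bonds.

ΔH ≈ −128 kJ

Bonds broken (reactants):
  C≡C: 1 × 868 = 868
  C-C: 1 × 360 = 360
  C-H: 4 × 397 = 1588
  H-H: 1 × 420 = 420
  Σ(broken) = 3236 kJ
Bonds formed (products):
  C-C: 1 × 360 = 360
  C-H: 6 × 397 = 2382
  C=C: 1 × 622 = 622
  Σ(formed) = 3364 kJ
ΔH = Σ(broken) − Σ(formed) = 3236 − 3364 = −128 kJ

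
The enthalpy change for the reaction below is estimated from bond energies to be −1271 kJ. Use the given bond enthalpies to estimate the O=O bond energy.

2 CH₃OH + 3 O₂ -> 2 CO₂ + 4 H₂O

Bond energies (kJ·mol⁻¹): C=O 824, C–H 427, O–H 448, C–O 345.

Let D be the O=O bond energy.
Σ(broken) = 6×427 + 2×345 + 2×448 + 3×D = 4148 + 3D
Σ(formed) = 4×824 + 8×448 = 6880
ΔH = Σ(broken) − Σ(formed) = (4148 + 3D) − (6880) = −2732 + 3D
Setting this equal to −1271 kJ gives 3D = 1461, so D = 487 kJ/mol.

D(O=O) ≈ 487 kJ/mol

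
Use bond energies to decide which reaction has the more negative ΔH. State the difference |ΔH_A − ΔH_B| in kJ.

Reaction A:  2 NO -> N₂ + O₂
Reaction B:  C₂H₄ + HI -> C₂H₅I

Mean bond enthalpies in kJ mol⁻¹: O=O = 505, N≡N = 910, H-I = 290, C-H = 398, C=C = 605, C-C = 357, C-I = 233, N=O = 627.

Reaction A, by 68 kJ

Reaction A:
  Bonds broken (reactants):
    N=O: 2 × 627 = 1254
    Σ(broken) = 1254 kJ
  Bonds formed (products):
    N≡N: 1 × 910 = 910
    O=O: 1 × 505 = 505
    Σ(formed) = 1415 kJ
  ΔH_A = 1254 − 1415 = −161 kJ
Reaction B:
  Bonds broken (reactants):
    C-H: 4 × 398 = 1592
    C=C: 1 × 605 = 605
    H-I: 1 × 290 = 290
    Σ(broken) = 2487 kJ
  Bonds formed (products):
    C-C: 1 × 357 = 357
    C-H: 5 × 398 = 1990
    C-I: 1 × 233 = 233
    Σ(formed) = 2580 kJ
  ΔH_B = 2487 − 2580 = −93 kJ
ΔH_A − ΔH_B = −68 kJ, so reaction A has the more negative ΔH; |ΔH_A − ΔH_B| = 68 kJ.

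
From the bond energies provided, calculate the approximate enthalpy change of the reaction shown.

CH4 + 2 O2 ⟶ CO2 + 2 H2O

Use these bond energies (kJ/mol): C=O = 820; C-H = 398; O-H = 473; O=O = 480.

Bonds broken (reactants):
  C-H: 4 × 398 = 1592
  O=O: 2 × 480 = 960
  Σ(broken) = 2552 kJ
Bonds formed (products):
  C=O: 2 × 820 = 1640
  O-H: 4 × 473 = 1892
  Σ(formed) = 3532 kJ
ΔH = Σ(broken) − Σ(formed) = 2552 − 3532 = −980 kJ

ΔH ≈ −980 kJ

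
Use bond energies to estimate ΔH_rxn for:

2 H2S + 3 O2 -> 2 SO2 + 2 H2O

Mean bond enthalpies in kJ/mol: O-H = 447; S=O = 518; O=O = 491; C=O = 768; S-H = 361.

Bonds broken (reactants):
  O=O: 3 × 491 = 1473
  S-H: 4 × 361 = 1444
  Σ(broken) = 2917 kJ
Bonds formed (products):
  O-H: 4 × 447 = 1788
  S=O: 4 × 518 = 2072
  Σ(formed) = 3860 kJ
ΔH = Σ(broken) − Σ(formed) = 2917 − 3860 = −943 kJ

ΔH ≈ −943 kJ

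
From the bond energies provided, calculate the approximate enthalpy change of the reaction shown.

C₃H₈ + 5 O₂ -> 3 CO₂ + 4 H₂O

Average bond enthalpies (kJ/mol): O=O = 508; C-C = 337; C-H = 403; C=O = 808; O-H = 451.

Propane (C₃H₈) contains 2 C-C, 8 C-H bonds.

ΔH ≈ −2018 kJ

Bonds broken (reactants):
  C-C: 2 × 337 = 674
  C-H: 8 × 403 = 3224
  O=O: 5 × 508 = 2540
  Σ(broken) = 6438 kJ
Bonds formed (products):
  C=O: 6 × 808 = 4848
  O-H: 8 × 451 = 3608
  Σ(formed) = 8456 kJ
ΔH = Σ(broken) − Σ(formed) = 6438 − 8456 = −2018 kJ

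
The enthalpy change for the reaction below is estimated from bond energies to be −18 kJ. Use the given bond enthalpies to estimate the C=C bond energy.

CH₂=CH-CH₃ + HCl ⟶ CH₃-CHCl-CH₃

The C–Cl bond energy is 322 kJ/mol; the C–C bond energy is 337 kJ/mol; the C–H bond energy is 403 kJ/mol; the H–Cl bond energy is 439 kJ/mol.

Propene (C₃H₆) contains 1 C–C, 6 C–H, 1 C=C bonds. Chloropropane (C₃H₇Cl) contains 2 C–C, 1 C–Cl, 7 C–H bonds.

D(C=C) ≈ 605 kJ/mol

Let D be the C=C bond energy.
Σ(broken) = 1×337 + 6×403 + 1×D + 1×439 = 3194 + D
Σ(formed) = 2×337 + 1×322 + 7×403 = 3817
ΔH = Σ(broken) − Σ(formed) = (3194 + D) − (3817) = −623 + D
Setting this equal to −18 kJ gives D = 605 kJ/mol.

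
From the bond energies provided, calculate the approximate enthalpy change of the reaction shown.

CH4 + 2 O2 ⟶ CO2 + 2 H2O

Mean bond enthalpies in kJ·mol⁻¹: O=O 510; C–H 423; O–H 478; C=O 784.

ΔH ≈ −768 kJ

Bonds broken (reactants):
  C–H: 4 × 423 = 1692
  O=O: 2 × 510 = 1020
  Σ(broken) = 2712 kJ
Bonds formed (products):
  C=O: 2 × 784 = 1568
  O–H: 4 × 478 = 1912
  Σ(formed) = 3480 kJ
ΔH = Σ(broken) − Σ(formed) = 2712 − 3480 = −768 kJ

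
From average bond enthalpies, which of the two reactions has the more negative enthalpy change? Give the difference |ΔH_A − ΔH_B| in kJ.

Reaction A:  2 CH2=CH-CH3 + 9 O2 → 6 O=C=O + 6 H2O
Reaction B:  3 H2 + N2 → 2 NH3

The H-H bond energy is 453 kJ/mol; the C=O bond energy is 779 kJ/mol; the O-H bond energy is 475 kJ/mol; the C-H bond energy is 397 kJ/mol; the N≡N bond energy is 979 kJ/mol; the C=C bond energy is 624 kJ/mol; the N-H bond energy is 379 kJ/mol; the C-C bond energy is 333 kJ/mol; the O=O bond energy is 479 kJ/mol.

Reaction A:
  Bonds broken (reactants):
    C-C: 2 × 333 = 666
    C-H: 12 × 397 = 4764
    C=C: 2 × 624 = 1248
    O=O: 9 × 479 = 4311
    Σ(broken) = 10989 kJ
  Bonds formed (products):
    C=O: 12 × 779 = 9348
    O-H: 12 × 475 = 5700
    Σ(formed) = 15048 kJ
  ΔH_A = 10989 − 15048 = −4059 kJ
Reaction B:
  Bonds broken (reactants):
    H-H: 3 × 453 = 1359
    N≡N: 1 × 979 = 979
    Σ(broken) = 2338 kJ
  Bonds formed (products):
    N-H: 6 × 379 = 2274
    Σ(formed) = 2274 kJ
  ΔH_B = 2338 − 2274 = +64 kJ
ΔH_A − ΔH_B = −4123 kJ, so reaction A has the more negative ΔH; |ΔH_A − ΔH_B| = 4123 kJ.

Reaction A, by 4123 kJ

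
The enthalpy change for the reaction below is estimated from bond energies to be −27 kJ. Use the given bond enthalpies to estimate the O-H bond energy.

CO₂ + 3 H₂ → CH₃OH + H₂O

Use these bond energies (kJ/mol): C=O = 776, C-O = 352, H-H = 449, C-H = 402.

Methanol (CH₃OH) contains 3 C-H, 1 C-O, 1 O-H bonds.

Let D be the O-H bond energy.
Σ(broken) = 2×776 + 3×449 = 2899
Σ(formed) = 3×402 + 1×352 + 3×D = 1558 + 3D
ΔH = Σ(broken) − Σ(formed) = (2899) − (1558 + 3D) = +1341 − 3D
Setting this equal to −27 kJ gives 3D = 1368, so D = 456 kJ/mol.

D(O-H) ≈ 456 kJ/mol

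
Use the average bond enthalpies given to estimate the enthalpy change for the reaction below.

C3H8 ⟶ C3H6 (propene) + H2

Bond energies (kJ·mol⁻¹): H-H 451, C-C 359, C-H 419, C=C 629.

Bonds broken (reactants):
  C-C: 2 × 359 = 718
  C-H: 8 × 419 = 3352
  Σ(broken) = 4070 kJ
Bonds formed (products):
  C-C: 1 × 359 = 359
  C-H: 6 × 419 = 2514
  C=C: 1 × 629 = 629
  H-H: 1 × 451 = 451
  Σ(formed) = 3953 kJ
ΔH = Σ(broken) − Σ(formed) = 4070 − 3953 = +117 kJ

ΔH ≈ +117 kJ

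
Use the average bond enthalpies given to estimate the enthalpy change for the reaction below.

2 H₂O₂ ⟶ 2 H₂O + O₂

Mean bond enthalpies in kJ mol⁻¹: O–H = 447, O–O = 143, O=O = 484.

ΔH ≈ −198 kJ

Bonds broken (reactants):
  O–H: 4 × 447 = 1788
  O–O: 2 × 143 = 286
  Σ(broken) = 2074 kJ
Bonds formed (products):
  O–H: 4 × 447 = 1788
  O=O: 1 × 484 = 484
  Σ(formed) = 2272 kJ
ΔH = Σ(broken) − Σ(formed) = 2074 − 2272 = −198 kJ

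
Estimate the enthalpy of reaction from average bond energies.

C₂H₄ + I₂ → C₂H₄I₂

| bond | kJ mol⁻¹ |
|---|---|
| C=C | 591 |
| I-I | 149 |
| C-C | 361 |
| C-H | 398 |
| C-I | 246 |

ΔH ≈ −113 kJ

Bonds broken (reactants):
  C-H: 4 × 398 = 1592
  C=C: 1 × 591 = 591
  I-I: 1 × 149 = 149
  Σ(broken) = 2332 kJ
Bonds formed (products):
  C-C: 1 × 361 = 361
  C-H: 4 × 398 = 1592
  C-I: 2 × 246 = 492
  Σ(formed) = 2445 kJ
ΔH = Σ(broken) − Σ(formed) = 2332 − 2445 = −113 kJ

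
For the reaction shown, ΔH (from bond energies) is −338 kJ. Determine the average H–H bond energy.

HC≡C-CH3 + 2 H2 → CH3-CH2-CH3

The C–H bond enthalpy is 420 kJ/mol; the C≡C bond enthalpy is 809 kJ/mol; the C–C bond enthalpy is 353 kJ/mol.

Let D be the H–H bond energy.
Σ(broken) = 1×809 + 1×353 + 4×420 + 2×D = 2842 + 2D
Σ(formed) = 2×353 + 8×420 = 4066
ΔH = Σ(broken) − Σ(formed) = (2842 + 2D) − (4066) = −1224 + 2D
Setting this equal to −338 kJ gives 2D = 886, so D = 443 kJ/mol.

D(H–H) ≈ 443 kJ/mol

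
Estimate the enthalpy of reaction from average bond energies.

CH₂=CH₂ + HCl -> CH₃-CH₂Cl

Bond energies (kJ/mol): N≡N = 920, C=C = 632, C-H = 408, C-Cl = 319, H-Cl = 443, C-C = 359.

Bonds broken (reactants):
  C-H: 4 × 408 = 1632
  C=C: 1 × 632 = 632
  H-Cl: 1 × 443 = 443
  Σ(broken) = 2707 kJ
Bonds formed (products):
  C-C: 1 × 359 = 359
  C-Cl: 1 × 319 = 319
  C-H: 5 × 408 = 2040
  Σ(formed) = 2718 kJ
ΔH = Σ(broken) − Σ(formed) = 2707 − 2718 = −11 kJ

ΔH ≈ −11 kJ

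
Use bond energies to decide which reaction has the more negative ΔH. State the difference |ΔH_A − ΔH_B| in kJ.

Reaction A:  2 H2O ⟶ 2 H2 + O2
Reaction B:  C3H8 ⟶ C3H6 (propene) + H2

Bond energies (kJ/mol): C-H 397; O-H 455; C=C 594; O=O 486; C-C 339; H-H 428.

Reaction A:
  Bonds broken (reactants):
    O-H: 4 × 455 = 1820
    Σ(broken) = 1820 kJ
  Bonds formed (products):
    H-H: 2 × 428 = 856
    O=O: 1 × 486 = 486
    Σ(formed) = 1342 kJ
  ΔH_A = 1820 − 1342 = +478 kJ
Reaction B:
  Bonds broken (reactants):
    C-C: 2 × 339 = 678
    C-H: 8 × 397 = 3176
    Σ(broken) = 3854 kJ
  Bonds formed (products):
    C-C: 1 × 339 = 339
    C-H: 6 × 397 = 2382
    C=C: 1 × 594 = 594
    H-H: 1 × 428 = 428
    Σ(formed) = 3743 kJ
  ΔH_B = 3854 − 3743 = +111 kJ
ΔH_A − ΔH_B = +367 kJ, so reaction B has the more negative ΔH; |ΔH_A − ΔH_B| = 367 kJ.

Reaction B, by 367 kJ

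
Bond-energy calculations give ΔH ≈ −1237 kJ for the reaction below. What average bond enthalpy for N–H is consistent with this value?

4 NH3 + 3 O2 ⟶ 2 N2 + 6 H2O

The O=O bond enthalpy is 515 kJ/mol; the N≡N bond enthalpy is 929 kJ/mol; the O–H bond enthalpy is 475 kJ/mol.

D(N–H) ≈ 398 kJ/mol

Let D be the N–H bond energy.
Σ(broken) = 12×D + 3×515 = 1545 + 12D
Σ(formed) = 2×929 + 12×475 = 7558
ΔH = Σ(broken) − Σ(formed) = (1545 + 12D) − (7558) = −6013 + 12D
Setting this equal to −1237 kJ gives 12D = 4776, so D = 398 kJ/mol.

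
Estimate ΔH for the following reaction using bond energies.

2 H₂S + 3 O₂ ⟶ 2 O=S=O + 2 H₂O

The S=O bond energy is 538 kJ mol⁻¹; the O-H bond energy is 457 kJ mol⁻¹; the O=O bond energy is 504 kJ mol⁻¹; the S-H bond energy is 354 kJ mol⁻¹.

ΔH ≈ −1052 kJ

Bonds broken (reactants):
  O=O: 3 × 504 = 1512
  S-H: 4 × 354 = 1416
  Σ(broken) = 2928 kJ
Bonds formed (products):
  O-H: 4 × 457 = 1828
  S=O: 4 × 538 = 2152
  Σ(formed) = 3980 kJ
ΔH = Σ(broken) − Σ(formed) = 2928 − 3980 = −1052 kJ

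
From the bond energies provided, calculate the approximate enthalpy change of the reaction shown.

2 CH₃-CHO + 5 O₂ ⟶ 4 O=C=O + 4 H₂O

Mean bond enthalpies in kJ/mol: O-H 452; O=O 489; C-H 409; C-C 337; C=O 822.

Bonds broken (reactants):
  C-C: 2 × 337 = 674
  C-H: 8 × 409 = 3272
  C=O: 2 × 822 = 1644
  O=O: 5 × 489 = 2445
  Σ(broken) = 8035 kJ
Bonds formed (products):
  C=O: 8 × 822 = 6576
  O-H: 8 × 452 = 3616
  Σ(formed) = 10192 kJ
ΔH = Σ(broken) − Σ(formed) = 8035 − 10192 = −2157 kJ

ΔH ≈ −2157 kJ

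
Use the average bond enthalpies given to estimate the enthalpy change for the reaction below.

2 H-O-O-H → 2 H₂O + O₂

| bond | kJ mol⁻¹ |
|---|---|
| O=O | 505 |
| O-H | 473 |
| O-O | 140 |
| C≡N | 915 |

ΔH ≈ −225 kJ

Bonds broken (reactants):
  O-H: 4 × 473 = 1892
  O-O: 2 × 140 = 280
  Σ(broken) = 2172 kJ
Bonds formed (products):
  O-H: 4 × 473 = 1892
  O=O: 1 × 505 = 505
  Σ(formed) = 2397 kJ
ΔH = Σ(broken) − Σ(formed) = 2172 − 2397 = −225 kJ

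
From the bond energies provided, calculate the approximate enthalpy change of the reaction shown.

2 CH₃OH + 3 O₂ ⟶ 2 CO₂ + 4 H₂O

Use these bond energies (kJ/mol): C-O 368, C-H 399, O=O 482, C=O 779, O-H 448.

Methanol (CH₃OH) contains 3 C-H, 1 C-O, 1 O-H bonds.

Bonds broken (reactants):
  C-H: 6 × 399 = 2394
  C-O: 2 × 368 = 736
  O-H: 2 × 448 = 896
  O=O: 3 × 482 = 1446
  Σ(broken) = 5472 kJ
Bonds formed (products):
  C=O: 4 × 779 = 3116
  O-H: 8 × 448 = 3584
  Σ(formed) = 6700 kJ
ΔH = Σ(broken) − Σ(formed) = 5472 − 6700 = −1228 kJ

ΔH ≈ −1228 kJ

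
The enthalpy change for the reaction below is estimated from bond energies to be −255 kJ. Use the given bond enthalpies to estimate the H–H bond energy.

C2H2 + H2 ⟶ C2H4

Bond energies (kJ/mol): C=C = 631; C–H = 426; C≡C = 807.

Let D be the H–H bond energy.
Σ(broken) = 1×807 + 2×426 + 1×D = 1659 + D
Σ(formed) = 4×426 + 1×631 = 2335
ΔH = Σ(broken) − Σ(formed) = (1659 + D) − (2335) = −676 + D
Setting this equal to −255 kJ gives D = 421 kJ/mol.

D(H–H) ≈ 421 kJ/mol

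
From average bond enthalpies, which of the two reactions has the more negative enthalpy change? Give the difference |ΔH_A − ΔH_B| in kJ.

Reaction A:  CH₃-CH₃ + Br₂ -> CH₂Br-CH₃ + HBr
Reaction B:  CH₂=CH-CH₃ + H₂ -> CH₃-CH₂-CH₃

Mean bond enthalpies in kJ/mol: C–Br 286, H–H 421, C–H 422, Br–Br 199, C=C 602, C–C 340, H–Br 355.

Reaction B, by 141 kJ

Reaction A:
  Bonds broken (reactants):
    Br–Br: 1 × 199 = 199
    C–C: 1 × 340 = 340
    C–H: 6 × 422 = 2532
    Σ(broken) = 3071 kJ
  Bonds formed (products):
    C–Br: 1 × 286 = 286
    C–C: 1 × 340 = 340
    C–H: 5 × 422 = 2110
    H–Br: 1 × 355 = 355
    Σ(formed) = 3091 kJ
  ΔH_A = 3071 − 3091 = −20 kJ
Reaction B:
  Bonds broken (reactants):
    C–C: 1 × 340 = 340
    C–H: 6 × 422 = 2532
    C=C: 1 × 602 = 602
    H–H: 1 × 421 = 421
    Σ(broken) = 3895 kJ
  Bonds formed (products):
    C–C: 2 × 340 = 680
    C–H: 8 × 422 = 3376
    Σ(formed) = 4056 kJ
  ΔH_B = 3895 − 4056 = −161 kJ
ΔH_A − ΔH_B = +141 kJ, so reaction B has the more negative ΔH; |ΔH_A − ΔH_B| = 141 kJ.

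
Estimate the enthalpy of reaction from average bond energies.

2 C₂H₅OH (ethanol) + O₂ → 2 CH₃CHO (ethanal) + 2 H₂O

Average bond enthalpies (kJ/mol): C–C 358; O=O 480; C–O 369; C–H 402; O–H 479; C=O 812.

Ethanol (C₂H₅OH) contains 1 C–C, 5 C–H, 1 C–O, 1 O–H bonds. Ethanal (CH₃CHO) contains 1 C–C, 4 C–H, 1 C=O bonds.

Bonds broken (reactants):
  C–C: 2 × 358 = 716
  C–H: 10 × 402 = 4020
  C–O: 2 × 369 = 738
  O–H: 2 × 479 = 958
  O=O: 1 × 480 = 480
  Σ(broken) = 6912 kJ
Bonds formed (products):
  C–C: 2 × 358 = 716
  C–H: 8 × 402 = 3216
  C=O: 2 × 812 = 1624
  O–H: 4 × 479 = 1916
  Σ(formed) = 7472 kJ
ΔH = Σ(broken) − Σ(formed) = 6912 − 7472 = −560 kJ

ΔH ≈ −560 kJ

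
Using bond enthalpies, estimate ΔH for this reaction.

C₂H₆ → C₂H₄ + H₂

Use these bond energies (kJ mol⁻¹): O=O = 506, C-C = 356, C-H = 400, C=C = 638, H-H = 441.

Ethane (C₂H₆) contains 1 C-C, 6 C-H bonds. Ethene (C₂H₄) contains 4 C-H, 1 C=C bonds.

ΔH ≈ +77 kJ

Bonds broken (reactants):
  C-C: 1 × 356 = 356
  C-H: 6 × 400 = 2400
  Σ(broken) = 2756 kJ
Bonds formed (products):
  C-H: 4 × 400 = 1600
  C=C: 1 × 638 = 638
  H-H: 1 × 441 = 441
  Σ(formed) = 2679 kJ
ΔH = Σ(broken) − Σ(formed) = 2756 − 2679 = +77 kJ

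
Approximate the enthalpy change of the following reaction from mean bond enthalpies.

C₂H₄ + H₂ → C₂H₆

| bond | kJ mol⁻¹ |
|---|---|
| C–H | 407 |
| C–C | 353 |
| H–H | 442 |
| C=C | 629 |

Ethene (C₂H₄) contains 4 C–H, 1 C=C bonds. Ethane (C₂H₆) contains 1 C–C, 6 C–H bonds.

Bonds broken (reactants):
  C–H: 4 × 407 = 1628
  C=C: 1 × 629 = 629
  H–H: 1 × 442 = 442
  Σ(broken) = 2699 kJ
Bonds formed (products):
  C–C: 1 × 353 = 353
  C–H: 6 × 407 = 2442
  Σ(formed) = 2795 kJ
ΔH = Σ(broken) − Σ(formed) = 2699 − 2795 = −96 kJ

ΔH ≈ −96 kJ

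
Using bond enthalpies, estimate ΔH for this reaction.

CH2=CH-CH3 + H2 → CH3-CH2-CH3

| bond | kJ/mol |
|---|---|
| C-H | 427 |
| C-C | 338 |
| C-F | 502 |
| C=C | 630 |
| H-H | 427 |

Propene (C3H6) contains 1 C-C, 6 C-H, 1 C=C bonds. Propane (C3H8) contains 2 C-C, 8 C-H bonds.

ΔH ≈ −135 kJ

Bonds broken (reactants):
  C-C: 1 × 338 = 338
  C-H: 6 × 427 = 2562
  C=C: 1 × 630 = 630
  H-H: 1 × 427 = 427
  Σ(broken) = 3957 kJ
Bonds formed (products):
  C-C: 2 × 338 = 676
  C-H: 8 × 427 = 3416
  Σ(formed) = 4092 kJ
ΔH = Σ(broken) − Σ(formed) = 3957 − 4092 = −135 kJ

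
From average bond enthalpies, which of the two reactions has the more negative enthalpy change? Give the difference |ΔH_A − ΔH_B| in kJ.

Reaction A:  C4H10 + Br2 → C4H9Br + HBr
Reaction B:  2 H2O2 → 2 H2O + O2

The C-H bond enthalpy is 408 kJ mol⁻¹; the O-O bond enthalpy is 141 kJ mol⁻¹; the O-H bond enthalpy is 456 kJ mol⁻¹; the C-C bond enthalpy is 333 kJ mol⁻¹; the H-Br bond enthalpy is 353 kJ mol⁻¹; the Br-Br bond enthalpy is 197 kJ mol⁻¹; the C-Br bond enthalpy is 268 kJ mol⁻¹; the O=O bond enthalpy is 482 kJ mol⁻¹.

Reaction B, by 184 kJ

Reaction A:
  Bonds broken (reactants):
    Br-Br: 1 × 197 = 197
    C-C: 3 × 333 = 999
    C-H: 10 × 408 = 4080
    Σ(broken) = 5276 kJ
  Bonds formed (products):
    C-Br: 1 × 268 = 268
    C-C: 3 × 333 = 999
    C-H: 9 × 408 = 3672
    H-Br: 1 × 353 = 353
    Σ(formed) = 5292 kJ
  ΔH_A = 5276 − 5292 = −16 kJ
Reaction B:
  Bonds broken (reactants):
    O-H: 4 × 456 = 1824
    O-O: 2 × 141 = 282
    Σ(broken) = 2106 kJ
  Bonds formed (products):
    O-H: 4 × 456 = 1824
    O=O: 1 × 482 = 482
    Σ(formed) = 2306 kJ
  ΔH_B = 2106 − 2306 = −200 kJ
ΔH_A − ΔH_B = +184 kJ, so reaction B has the more negative ΔH; |ΔH_A − ΔH_B| = 184 kJ.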